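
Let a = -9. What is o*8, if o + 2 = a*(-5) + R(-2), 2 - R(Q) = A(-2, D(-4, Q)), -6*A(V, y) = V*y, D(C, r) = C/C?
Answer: 1072/3 ≈ 357.33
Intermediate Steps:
D(C, r) = 1
A(V, y) = -V*y/6
R(Q) = 5/3 (R(Q) = 2 - (-1)*(-2)/6 = 2 - 1*⅓ = 2 - ⅓ = 5/3)
o = 134/3 (o = -2 + (-9*(-5) + 5/3) = -2 + (45 + 5/3) = -2 + 140/3 = 134/3 ≈ 44.667)
o*8 = (134/3)*8 = 1072/3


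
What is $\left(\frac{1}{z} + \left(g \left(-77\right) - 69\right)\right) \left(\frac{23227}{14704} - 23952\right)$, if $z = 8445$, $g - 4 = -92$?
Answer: $- \frac{2493369342337537}{15521910} \approx -1.6064 \cdot 10^{8}$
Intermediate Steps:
$g = -88$ ($g = 4 - 92 = -88$)
$\left(\frac{1}{z} + \left(g \left(-77\right) - 69\right)\right) \left(\frac{23227}{14704} - 23952\right) = \left(\frac{1}{8445} - -6707\right) \left(\frac{23227}{14704} - 23952\right) = \left(\frac{1}{8445} + \left(6776 - 69\right)\right) \left(23227 \cdot \frac{1}{14704} - 23952\right) = \left(\frac{1}{8445} + 6707\right) \left(\frac{23227}{14704} - 23952\right) = \frac{56640616}{8445} \left(- \frac{352166981}{14704}\right) = - \frac{2493369342337537}{15521910}$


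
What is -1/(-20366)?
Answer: 1/20366 ≈ 4.9101e-5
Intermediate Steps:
-1/(-20366) = -1*(-1/20366) = 1/20366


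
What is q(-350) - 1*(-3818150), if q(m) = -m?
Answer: 3818500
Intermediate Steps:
q(-350) - 1*(-3818150) = -1*(-350) - 1*(-3818150) = 350 + 3818150 = 3818500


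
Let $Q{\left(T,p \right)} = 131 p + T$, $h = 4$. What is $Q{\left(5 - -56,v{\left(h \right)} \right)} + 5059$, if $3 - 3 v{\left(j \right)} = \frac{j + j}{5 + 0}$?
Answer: $\frac{77717}{15} \approx 5181.1$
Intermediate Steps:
$v{\left(j \right)} = 1 - \frac{2 j}{15}$ ($v{\left(j \right)} = 1 - \frac{\left(j + j\right) \frac{1}{5 + 0}}{3} = 1 - \frac{2 j \frac{1}{5}}{3} = 1 - \frac{\frac{2}{5} j}{3} = 1 - \frac{2 j}{15}$)
$Q{\left(T,p \right)} = T + 131 p$
$Q{\left(5 - -56,v{\left(h \right)} \right)} + 5059 = \left(\left(5 - -56\right) + 131 \left(1 - \frac{8}{15}\right)\right) + 5059 = \left(\left(5 + 56\right) + 131 \left(1 - \frac{8}{15}\right)\right) + 5059 = \left(61 + 131 \cdot \frac{7}{15}\right) + 5059 = \left(61 + \frac{917}{15}\right) + 5059 = \frac{1832}{15} + 5059 = \frac{77717}{15}$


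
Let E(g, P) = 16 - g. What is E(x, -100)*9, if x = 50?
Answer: -306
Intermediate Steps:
E(x, -100)*9 = (16 - 1*50)*9 = (16 - 50)*9 = -34*9 = -306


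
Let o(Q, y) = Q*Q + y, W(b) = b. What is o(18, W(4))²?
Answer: 107584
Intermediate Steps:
o(Q, y) = y + Q² (o(Q, y) = Q² + y = y + Q²)
o(18, W(4))² = (4 + 18²)² = (4 + 324)² = 328² = 107584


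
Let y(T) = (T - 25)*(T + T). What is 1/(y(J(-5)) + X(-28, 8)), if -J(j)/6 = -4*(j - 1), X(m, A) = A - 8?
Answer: 1/48672 ≈ 2.0546e-5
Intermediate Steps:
X(m, A) = -8 + A
J(j) = -24 + 24*j (J(j) = -(-24)*(j - 1) = -(-24)*(-1 + j) = -6*(4 - 4*j) = -24 + 24*j)
y(T) = 2*T*(-25 + T) (y(T) = (-25 + T)*(2*T) = 2*T*(-25 + T))
1/(y(J(-5)) + X(-28, 8)) = 1/(2*(-24 + 24*(-5))*(-25 + (-24 + 24*(-5))) + (-8 + 8)) = 1/(2*(-24 - 120)*(-25 + (-24 - 120)) + 0) = 1/(2*(-144)*(-25 - 144) + 0) = 1/(2*(-144)*(-169) + 0) = 1/(48672 + 0) = 1/48672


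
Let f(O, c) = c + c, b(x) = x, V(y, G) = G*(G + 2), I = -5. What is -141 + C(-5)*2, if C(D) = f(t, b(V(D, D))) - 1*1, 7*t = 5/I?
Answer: -83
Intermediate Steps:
V(y, G) = G*(2 + G)
t = -⅐ (t = (5/(-5))/7 = (5*(-⅕))/7 = (⅐)*(-1) = -⅐ ≈ -0.14286)
f(O, c) = 2*c
C(D) = -1 + 2*D*(2 + D) (C(D) = 2*(D*(2 + D)) - 1*1 = 2*D*(2 + D) - 1 = -1 + 2*D*(2 + D))
-141 + C(-5)*2 = -141 + (-1 + 2*(-5)*(2 - 5))*2 = -141 + (-1 + 2*(-5)*(-3))*2 = -141 + (-1 + 30)*2 = -141 + 29*2 = -141 + 58 = -83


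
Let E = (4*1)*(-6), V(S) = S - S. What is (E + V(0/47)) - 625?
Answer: -649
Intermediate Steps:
V(S) = 0
E = -24 (E = 4*(-6) = -24)
(E + V(0/47)) - 625 = (-24 + 0) - 625 = -24 - 625 = -649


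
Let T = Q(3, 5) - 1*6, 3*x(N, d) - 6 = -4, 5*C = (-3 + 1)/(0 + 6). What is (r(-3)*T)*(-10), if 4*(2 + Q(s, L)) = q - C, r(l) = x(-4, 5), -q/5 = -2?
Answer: 329/9 ≈ 36.556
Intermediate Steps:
q = 10 (q = -5*(-2) = 10)
C = -1/15 (C = ((-3 + 1)/(0 + 6))/5 = (-2/6)/5 = (-2*⅙)/5 = (⅕)*(-⅓) = -1/15 ≈ -0.066667)
x(N, d) = ⅔ (x(N, d) = 2 + (⅓)*(-4) = 2 - 4/3 = ⅔)
r(l) = ⅔
Q(s, L) = 31/60 (Q(s, L) = -2 + (10 - 1*(-1/15))/4 = -2 + (10 + 1/15)/4 = -2 + (¼)*(151/15) = -2 + 151/60 = 31/60)
T = -329/60 (T = 31/60 - 1*6 = 31/60 - 6 = -329/60 ≈ -5.4833)
(r(-3)*T)*(-10) = ((⅔)*(-329/60))*(-10) = -329/90*(-10) = 329/9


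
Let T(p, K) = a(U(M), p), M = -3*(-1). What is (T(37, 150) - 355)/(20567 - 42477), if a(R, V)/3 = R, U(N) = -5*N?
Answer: 40/2191 ≈ 0.018257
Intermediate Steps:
M = 3
a(R, V) = 3*R
T(p, K) = -45 (T(p, K) = 3*(-5*3) = 3*(-15) = -45)
(T(37, 150) - 355)/(20567 - 42477) = (-45 - 355)/(20567 - 42477) = -400/(-21910) = -400*(-1/21910) = 40/2191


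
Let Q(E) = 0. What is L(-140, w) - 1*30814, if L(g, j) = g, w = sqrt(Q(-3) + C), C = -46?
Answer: -30954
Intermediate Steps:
w = I*sqrt(46) (w = sqrt(0 - 46) = sqrt(-46) = I*sqrt(46) ≈ 6.7823*I)
L(-140, w) - 1*30814 = -140 - 1*30814 = -140 - 30814 = -30954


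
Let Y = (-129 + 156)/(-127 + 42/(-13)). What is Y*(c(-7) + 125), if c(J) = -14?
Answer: -38961/1693 ≈ -23.013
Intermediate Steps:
Y = -351/1693 (Y = 27/(-127 + 42*(-1/13)) = 27/(-127 - 42/13) = 27/(-1693/13) = 27*(-13/1693) = -351/1693 ≈ -0.20732)
Y*(c(-7) + 125) = -351*(-14 + 125)/1693 = -351/1693*111 = -38961/1693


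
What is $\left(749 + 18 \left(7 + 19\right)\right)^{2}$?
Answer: $1481089$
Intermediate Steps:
$\left(749 + 18 \left(7 + 19\right)\right)^{2} = \left(749 + 18 \cdot 26\right)^{2} = \left(749 + 468\right)^{2} = 1217^{2} = 1481089$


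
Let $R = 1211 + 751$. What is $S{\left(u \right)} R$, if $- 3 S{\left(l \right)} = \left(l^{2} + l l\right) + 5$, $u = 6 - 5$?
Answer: $-4578$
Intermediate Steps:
$u = 1$ ($u = 6 - 5 = 1$)
$S{\left(l \right)} = - \frac{5}{3} - \frac{2 l^{2}}{3}$ ($S{\left(l \right)} = - \frac{\left(l^{2} + l l\right) + 5}{3} = - \frac{\left(l^{2} + l^{2}\right) + 5}{3} = - \frac{2 l^{2} + 5}{3} = - \frac{5 + 2 l^{2}}{3} = - \frac{5}{3} - \frac{2 l^{2}}{3}$)
$R = 1962$
$S{\left(u \right)} R = \left(- \frac{5}{3} - \frac{2 \cdot 1^{2}}{3}\right) 1962 = \left(- \frac{5}{3} - \frac{2}{3}\right) 1962 = \left(- \frac{7}{3}\right) 1962 = -4578$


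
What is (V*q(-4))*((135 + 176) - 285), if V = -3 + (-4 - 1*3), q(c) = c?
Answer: 1040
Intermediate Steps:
V = -10 (V = -3 + (-4 - 3) = -3 - 7 = -10)
(V*q(-4))*((135 + 176) - 285) = (-10*(-4))*((135 + 176) - 285) = 40*(311 - 285) = 40*26 = 1040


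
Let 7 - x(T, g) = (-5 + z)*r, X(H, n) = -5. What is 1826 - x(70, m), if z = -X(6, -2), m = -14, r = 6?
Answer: 1819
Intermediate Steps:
z = 5 (z = -1*(-5) = 5)
x(T, g) = 7 (x(T, g) = 7 - (-5 + 5)*6 = 7 - 0*6 = 7 - 1*0 = 7 + 0 = 7)
1826 - x(70, m) = 1826 - 1*7 = 1826 - 7 = 1819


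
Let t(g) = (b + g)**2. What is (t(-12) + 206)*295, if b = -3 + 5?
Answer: 90270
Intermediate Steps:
b = 2
t(g) = (2 + g)**2
(t(-12) + 206)*295 = ((2 - 12)**2 + 206)*295 = ((-10)**2 + 206)*295 = (100 + 206)*295 = 306*295 = 90270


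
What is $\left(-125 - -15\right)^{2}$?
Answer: $12100$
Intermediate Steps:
$\left(-125 - -15\right)^{2} = \left(-125 + 15\right)^{2} = \left(-110\right)^{2} = 12100$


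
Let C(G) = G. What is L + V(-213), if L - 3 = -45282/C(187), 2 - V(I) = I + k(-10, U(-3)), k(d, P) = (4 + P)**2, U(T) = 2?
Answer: -11248/187 ≈ -60.150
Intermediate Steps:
V(I) = -34 - I (V(I) = 2 - (I + (4 + 2)**2) = 2 - (I + 6**2) = 2 - (I + 36) = 2 - (36 + I) = 2 + (-36 - I) = -34 - I)
L = -44721/187 (L = 3 - 45282/187 = -44721/187 ≈ -239.15)
L + V(-213) = -44721/187 + (-34 - 1*(-213)) = -44721/187 + (-34 + 213) = -44721/187 + 179 = -11248/187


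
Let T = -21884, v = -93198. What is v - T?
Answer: -71314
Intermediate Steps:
v - T = -93198 - 1*(-21884) = -93198 + 21884 = -71314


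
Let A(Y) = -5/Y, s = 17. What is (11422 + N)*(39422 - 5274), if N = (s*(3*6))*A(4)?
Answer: 376976846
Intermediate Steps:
N = -765/2 (N = (17*(3*6))*(-5/4) = (17*18)*(-5*1/4) = 306*(-5/4) = -765/2 ≈ -382.50)
(11422 + N)*(39422 - 5274) = (11422 - 765/2)*(39422 - 5274) = (22079/2)*34148 = 376976846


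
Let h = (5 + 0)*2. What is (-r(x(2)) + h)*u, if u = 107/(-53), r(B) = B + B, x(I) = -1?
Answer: -1284/53 ≈ -24.226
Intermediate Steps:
h = 10 (h = 5*2 = 10)
r(B) = 2*B
u = -107/53 (u = 107*(-1/53) = -107/53 ≈ -2.0189)
(-r(x(2)) + h)*u = (-2*(-1) + 10)*(-107/53) = (-1*(-2) + 10)*(-107/53) = (2 + 10)*(-107/53) = 12*(-107/53) = -1284/53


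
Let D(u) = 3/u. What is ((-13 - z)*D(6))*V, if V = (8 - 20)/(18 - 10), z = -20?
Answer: -21/4 ≈ -5.2500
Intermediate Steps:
V = -3/2 (V = -12/8 = -12*1/8 = -3/2 ≈ -1.5000)
((-13 - z)*D(6))*V = ((-13 - 1*(-20))*(3/6))*(-3/2) = ((-13 + 20)*(3*(1/6)))*(-3/2) = (7*(1/2))*(-3/2) = (7/2)*(-3/2) = -21/4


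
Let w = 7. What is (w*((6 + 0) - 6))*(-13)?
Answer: 0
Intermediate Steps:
(w*((6 + 0) - 6))*(-13) = (7*((6 + 0) - 6))*(-13) = (7*(6 - 6))*(-13) = (7*0)*(-13) = 0*(-13) = 0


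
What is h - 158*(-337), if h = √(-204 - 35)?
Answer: 53246 + I*√239 ≈ 53246.0 + 15.46*I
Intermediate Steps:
h = I*√239 (h = √(-239) = I*√239 ≈ 15.46*I)
h - 158*(-337) = I*√239 - 158*(-337) = I*√239 + 53246 = 53246 + I*√239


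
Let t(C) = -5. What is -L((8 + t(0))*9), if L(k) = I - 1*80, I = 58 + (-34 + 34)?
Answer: 22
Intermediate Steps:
I = 58 (I = 58 + 0 = 58)
L(k) = -22 (L(k) = 58 - 1*80 = 58 - 80 = -22)
-L((8 + t(0))*9) = -1*(-22) = 22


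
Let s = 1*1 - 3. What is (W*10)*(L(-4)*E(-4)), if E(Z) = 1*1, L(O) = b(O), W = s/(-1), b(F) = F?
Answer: -80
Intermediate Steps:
s = -2 (s = 1 - 3 = -2)
W = 2 (W = -2/(-1) = -2*(-1) = 2)
L(O) = O
E(Z) = 1
(W*10)*(L(-4)*E(-4)) = (2*10)*(-4*1) = 20*(-4) = -80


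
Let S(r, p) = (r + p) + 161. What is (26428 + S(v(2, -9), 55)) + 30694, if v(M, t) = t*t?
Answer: 57419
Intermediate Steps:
v(M, t) = t**2
S(r, p) = 161 + p + r (S(r, p) = (p + r) + 161 = 161 + p + r)
(26428 + S(v(2, -9), 55)) + 30694 = (26428 + (161 + 55 + (-9)**2)) + 30694 = (26428 + (161 + 55 + 81)) + 30694 = (26428 + 297) + 30694 = 26725 + 30694 = 57419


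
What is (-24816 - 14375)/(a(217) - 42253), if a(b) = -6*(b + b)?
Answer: 39191/44857 ≈ 0.87369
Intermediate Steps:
a(b) = -12*b
(-24816 - 14375)/(a(217) - 42253) = (-24816 - 14375)/(-12*217 - 42253) = -39191/(-2604 - 42253) = -39191/(-44857) = -39191*(-1/44857) = 39191/44857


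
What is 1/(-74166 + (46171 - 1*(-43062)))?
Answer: 1/15067 ≈ 6.6370e-5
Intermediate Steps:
1/(-74166 + (46171 - 1*(-43062))) = 1/(-74166 + (46171 + 43062)) = 1/(-74166 + 89233) = 1/15067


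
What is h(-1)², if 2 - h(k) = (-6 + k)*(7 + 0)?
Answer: 2601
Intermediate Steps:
h(k) = 44 - 7*k (h(k) = 2 - (-6 + k)*(7 + 0) = 2 - (-6 + k)*7 = 2 - (-42 + 7*k) = 2 + (42 - 7*k) = 44 - 7*k)
h(-1)² = (44 - 7*(-1))² = (44 + 7)² = 51² = 2601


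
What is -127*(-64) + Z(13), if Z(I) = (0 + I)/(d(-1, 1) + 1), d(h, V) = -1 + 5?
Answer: 40653/5 ≈ 8130.6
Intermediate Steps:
d(h, V) = 4
Z(I) = I/5 (Z(I) = (0 + I)/(4 + 1) = I/5)
-127*(-64) + Z(13) = -127*(-64) + (⅕)*13 = 8128 + 13/5 = 40653/5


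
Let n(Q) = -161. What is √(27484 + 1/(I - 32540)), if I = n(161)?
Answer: 3*√3265573756487/32701 ≈ 165.78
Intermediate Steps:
I = -161
√(27484 + 1/(I - 32540)) = √(27484 + 1/(-161 - 32540)) = √(27484 + 1/(-32701)) = √(27484 - 1/32701) = √(898754283/32701) = 3*√3265573756487/32701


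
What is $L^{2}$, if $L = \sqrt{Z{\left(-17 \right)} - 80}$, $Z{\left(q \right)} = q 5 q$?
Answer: $1365$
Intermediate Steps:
$Z{\left(q \right)} = 5 q^{2}$ ($Z{\left(q \right)} = 5 q q = 5 q^{2}$)
$L = \sqrt{1365}$ ($L = \sqrt{5 \left(-17\right)^{2} - 80} = \sqrt{5 \cdot 289 - 80} = \sqrt{1445 - 80} = \sqrt{1365} \approx 36.946$)
$L^{2} = \left(\sqrt{1365}\right)^{2} = 1365$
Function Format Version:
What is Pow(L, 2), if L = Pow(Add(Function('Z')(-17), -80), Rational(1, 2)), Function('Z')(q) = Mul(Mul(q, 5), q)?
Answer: 1365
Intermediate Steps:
Function('Z')(q) = Mul(5, Pow(q, 2)) (Function('Z')(q) = Mul(Mul(5, q), q) = Mul(5, Pow(q, 2)))
L = Pow(1365, Rational(1, 2)) (L = Pow(Add(Mul(5, Pow(-17, 2)), -80), Rational(1, 2)) = Pow(Add(Mul(5, 289), -80), Rational(1, 2)) = Pow(Add(1445, -80), Rational(1, 2)) = Pow(1365, Rational(1, 2)) ≈ 36.946)
Pow(L, 2) = Pow(Pow(1365, Rational(1, 2)), 2) = 1365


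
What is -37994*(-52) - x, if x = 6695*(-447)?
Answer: 4968353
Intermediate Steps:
x = -2992665
-37994*(-52) - x = -37994*(-52) - 1*(-2992665) = 1975688 + 2992665 = 4968353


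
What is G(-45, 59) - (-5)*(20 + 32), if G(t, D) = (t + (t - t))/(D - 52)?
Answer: 1775/7 ≈ 253.57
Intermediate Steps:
G(t, D) = t/(-52 + D) (G(t, D) = (t + 0)/(-52 + D) = t/(-52 + D))
G(-45, 59) - (-5)*(20 + 32) = -45/(-52 + 59) - (-5)*(20 + 32) = -45/7 - (-5)*52 = -45*⅐ - 1*(-260) = -45/7 + 260 = 1775/7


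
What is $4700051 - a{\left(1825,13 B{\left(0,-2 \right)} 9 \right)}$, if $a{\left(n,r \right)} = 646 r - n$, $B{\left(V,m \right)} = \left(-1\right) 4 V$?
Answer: $4701876$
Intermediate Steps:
$B{\left(V,m \right)} = - 4 V$
$a{\left(n,r \right)} = - n + 646 r$
$4700051 - a{\left(1825,13 B{\left(0,-2 \right)} 9 \right)} = 4700051 - \left(\left(-1\right) 1825 + 646 \cdot 13 \left(\left(-4\right) 0\right) 9\right) = 4700051 - \left(-1825 + 646 \cdot 13 \cdot 0 \cdot 9\right) = 4700051 - \left(-1825 + 646 \cdot 0 \cdot 9\right) = 4700051 - \left(-1825 + 646 \cdot 0\right) = 4700051 - \left(-1825 + 0\right) = 4700051 - -1825 = 4700051 + 1825 = 4701876$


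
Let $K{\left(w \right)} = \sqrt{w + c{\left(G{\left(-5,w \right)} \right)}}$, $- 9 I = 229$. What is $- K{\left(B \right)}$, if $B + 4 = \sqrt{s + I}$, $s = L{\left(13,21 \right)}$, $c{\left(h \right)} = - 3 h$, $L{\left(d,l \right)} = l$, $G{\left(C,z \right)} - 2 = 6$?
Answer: $- \frac{\sqrt{-252 + 6 i \sqrt{10}}}{3} \approx -0.19906 - 5.2952 i$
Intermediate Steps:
$I = - \frac{229}{9}$ ($I = \left(- \frac{1}{9}\right) 229 = - \frac{229}{9} \approx -25.444$)
$G{\left(C,z \right)} = 8$ ($G{\left(C,z \right)} = 2 + 6 = 8$)
$s = 21$
$B = -4 + \frac{2 i \sqrt{10}}{3}$ ($B = -4 + \sqrt{21 - \frac{229}{9}} = -4 + \sqrt{- \frac{40}{9}} = -4 + \frac{2 i \sqrt{10}}{3} \approx -4.0 + 2.1082 i$)
$K{\left(w \right)} = \sqrt{-24 + w}$ ($K{\left(w \right)} = \sqrt{w - 24} = \sqrt{-24 + w}$)
$- K{\left(B \right)} = - \sqrt{-24 - \left(4 - \frac{2 i \sqrt{10}}{3}\right)} = - \sqrt{-28 + \frac{2 i \sqrt{10}}{3}}$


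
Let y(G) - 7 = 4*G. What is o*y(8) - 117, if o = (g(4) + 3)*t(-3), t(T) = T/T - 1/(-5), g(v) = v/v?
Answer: 351/5 ≈ 70.200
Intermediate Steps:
y(G) = 7 + 4*G
g(v) = 1
t(T) = 6/5 (t(T) = 1 - 1*(-⅕) = 1 + ⅕ = 6/5)
o = 24/5 (o = (1 + 3)*(6/5) = 4*(6/5) = 24/5 ≈ 4.8000)
o*y(8) - 117 = 24*(7 + 4*8)/5 - 117 = 24*(7 + 32)/5 - 117 = (24/5)*39 - 117 = 936/5 - 117 = 351/5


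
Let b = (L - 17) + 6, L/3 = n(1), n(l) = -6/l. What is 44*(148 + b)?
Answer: 5236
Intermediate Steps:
L = -18 (L = 3*(-6/1) = 3*(-6*1) = 3*(-6) = -18)
b = -29 (b = (-18 - 17) + 6 = -35 + 6 = -29)
44*(148 + b) = 44*(148 - 29) = 44*119 = 5236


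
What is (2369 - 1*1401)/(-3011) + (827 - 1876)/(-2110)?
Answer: 1116059/6353210 ≈ 0.17567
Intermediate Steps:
(2369 - 1*1401)/(-3011) + (827 - 1876)/(-2110) = (2369 - 1401)*(-1/3011) - 1049*(-1/2110) = 968*(-1/3011) + 1049/2110 = -968/3011 + 1049/2110 = 1116059/6353210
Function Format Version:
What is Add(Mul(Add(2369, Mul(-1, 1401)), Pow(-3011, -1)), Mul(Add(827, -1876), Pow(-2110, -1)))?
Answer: Rational(1116059, 6353210) ≈ 0.17567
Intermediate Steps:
Add(Mul(Add(2369, Mul(-1, 1401)), Pow(-3011, -1)), Mul(Add(827, -1876), Pow(-2110, -1))) = Add(Mul(Add(2369, -1401), Rational(-1, 3011)), Mul(-1049, Rational(-1, 2110))) = Add(Mul(968, Rational(-1, 3011)), Rational(1049, 2110)) = Add(Rational(-968, 3011), Rational(1049, 2110)) = Rational(1116059, 6353210)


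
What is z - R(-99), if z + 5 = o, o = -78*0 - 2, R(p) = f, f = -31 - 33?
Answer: 57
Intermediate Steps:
f = -64
R(p) = -64
o = -2 (o = 0 - 2 = -2)
z = -7 (z = -5 - 2 = -7)
z - R(-99) = -7 - 1*(-64) = -7 + 64 = 57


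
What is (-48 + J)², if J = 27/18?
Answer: 8649/4 ≈ 2162.3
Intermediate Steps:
J = 3/2 (J = 27*(1/18) = 3/2 ≈ 1.5000)
(-48 + J)² = (-48 + 3/2)² = (-93/2)² = 8649/4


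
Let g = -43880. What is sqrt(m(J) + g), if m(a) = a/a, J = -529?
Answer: I*sqrt(43879) ≈ 209.47*I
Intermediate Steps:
m(a) = 1
sqrt(m(J) + g) = sqrt(1 - 43880) = sqrt(-43879) = I*sqrt(43879)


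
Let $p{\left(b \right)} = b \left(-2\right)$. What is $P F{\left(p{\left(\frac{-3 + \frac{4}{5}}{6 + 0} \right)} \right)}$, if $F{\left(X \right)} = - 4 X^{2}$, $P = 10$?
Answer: $- \frac{968}{45} \approx -21.511$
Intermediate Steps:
$p{\left(b \right)} = - 2 b$
$P F{\left(p{\left(\frac{-3 + \frac{4}{5}}{6 + 0} \right)} \right)} = 10 \left(- 4 \left(- 2 \frac{-3 + \frac{4}{5}}{6 + 0}\right)^{2}\right) = 10 \left(- 4 \left(- 2 \frac{-3 + 4 \cdot \frac{1}{5}}{6}\right)^{2}\right) = 10 \left(- 4 \left(- 2 \left(-3 + \frac{4}{5}\right) \frac{1}{6}\right)^{2}\right) = 10 \left(- 4 \left(- 2 \left(\left(- \frac{11}{5}\right) \frac{1}{6}\right)\right)^{2}\right) = 10 \left(- 4 \left(\left(-2\right) \left(- \frac{11}{30}\right)\right)^{2}\right) = 10 \left(- 4 \left(\frac{11}{15}\right)^{2}\right) = 10 \left(\left(-4\right) \frac{121}{225}\right) = 10 \left(- \frac{484}{225}\right) = - \frac{968}{45}$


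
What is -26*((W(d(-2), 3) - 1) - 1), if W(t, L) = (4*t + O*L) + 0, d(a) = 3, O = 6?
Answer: -728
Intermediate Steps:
W(t, L) = 4*t + 6*L (W(t, L) = (4*t + 6*L) + 0 = 4*t + 6*L)
-26*((W(d(-2), 3) - 1) - 1) = -26*(((4*3 + 6*3) - 1) - 1) = -26*(((12 + 18) - 1) - 1) = -26*((30 - 1) - 1) = -26*(29 - 1) = -26*28 = -728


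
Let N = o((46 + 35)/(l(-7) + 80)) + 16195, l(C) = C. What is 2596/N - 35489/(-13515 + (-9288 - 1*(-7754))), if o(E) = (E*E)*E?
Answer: 59700497889288/23704664691511 ≈ 2.5185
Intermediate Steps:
o(E) = E**3 (o(E) = E**2*E = E**3)
N = 6300661756/389017 (N = ((46 + 35)/(-7 + 80))**3 + 16195 = (81/73)**3 + 16195 = 531441/389017 + 16195 = 6300661756/389017 ≈ 16196.)
2596/N - 35489/(-13515 + (-9288 - 1*(-7754))) = 2596/(6300661756/389017) - 35489/(-13515 + (-9288 - 1*(-7754))) = 2596*(389017/6300661756) - 35489/(-13515 + (-9288 + 7754)) = 252472033/1575165439 - 35489/(-13515 - 1534) = 252472033/1575165439 - 35489/(-15049) = 252472033/1575165439 - 35489*(-1/15049) = 252472033/1575165439 + 35489/15049 = 59700497889288/23704664691511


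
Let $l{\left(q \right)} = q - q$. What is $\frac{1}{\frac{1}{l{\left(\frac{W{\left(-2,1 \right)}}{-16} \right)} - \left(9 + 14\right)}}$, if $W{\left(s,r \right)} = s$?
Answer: $-23$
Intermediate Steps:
$l{\left(q \right)} = 0$
$\frac{1}{\frac{1}{l{\left(\frac{W{\left(-2,1 \right)}}{-16} \right)} - \left(9 + 14\right)}} = \frac{1}{\frac{1}{0 - \left(9 + 14\right)}} = \frac{1}{\frac{1}{0 - 23}} = \frac{1}{\frac{1}{-23}} = \frac{1}{- \frac{1}{23}} = -23$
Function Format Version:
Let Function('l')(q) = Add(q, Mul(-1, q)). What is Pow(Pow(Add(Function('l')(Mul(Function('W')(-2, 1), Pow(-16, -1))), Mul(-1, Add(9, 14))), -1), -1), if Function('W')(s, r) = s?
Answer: -23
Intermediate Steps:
Function('l')(q) = 0
Pow(Pow(Add(Function('l')(Mul(Function('W')(-2, 1), Pow(-16, -1))), Mul(-1, Add(9, 14))), -1), -1) = Pow(Pow(Add(0, Mul(-1, Add(9, 14))), -1), -1) = Pow(Pow(Add(0, Mul(-1, 23)), -1), -1) = Pow(Pow(Add(0, -23), -1), -1) = Pow(Pow(-23, -1), -1) = Pow(Rational(-1, 23), -1) = -23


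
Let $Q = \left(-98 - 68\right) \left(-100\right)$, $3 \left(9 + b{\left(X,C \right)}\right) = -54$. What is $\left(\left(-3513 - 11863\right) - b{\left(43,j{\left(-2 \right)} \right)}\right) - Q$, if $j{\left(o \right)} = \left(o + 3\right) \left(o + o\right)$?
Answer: $-31949$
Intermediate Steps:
$j{\left(o \right)} = 2 o \left(3 + o\right)$ ($j{\left(o \right)} = \left(3 + o\right) 2 o = 2 o \left(3 + o\right)$)
$b{\left(X,C \right)} = -27$ ($b{\left(X,C \right)} = -9 + \frac{1}{3} \left(-54\right) = -9 - 18 = -27$)
$Q = 16600$ ($Q = \left(-166\right) \left(-100\right) = 16600$)
$\left(\left(-3513 - 11863\right) - b{\left(43,j{\left(-2 \right)} \right)}\right) - Q = \left(\left(-3513 - 11863\right) - -27\right) - 16600 = \left(\left(-3513 - 11863\right) + 27\right) - 16600 = \left(-15376 + 27\right) - 16600 = -15349 - 16600 = -31949$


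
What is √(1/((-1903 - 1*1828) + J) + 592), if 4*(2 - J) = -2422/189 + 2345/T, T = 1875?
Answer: 2*√374489941357624843/50302471 ≈ 24.331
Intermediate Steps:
J = 66029/13500 (J = 2 - (-2422/189 + 2345/1875)/4 = 2 - (-2422*1/189 + 2345*(1/1875))/4 = 2 - (-346/27 + 469/375)/4 = 2 - ¼*(-39029/3375) = 2 + 39029/13500 = 66029/13500 ≈ 4.8910)
√(1/((-1903 - 1*1828) + J) + 592) = √(1/((-1903 - 1*1828) + 66029/13500) + 592) = √(1/((-1903 - 1828) + 66029/13500) + 592) = √(1/(-3731 + 66029/13500) + 592) = √(1/(-50302471/13500) + 592) = √(-13500/50302471 + 592) = √(29779049332/50302471) = 2*√374489941357624843/50302471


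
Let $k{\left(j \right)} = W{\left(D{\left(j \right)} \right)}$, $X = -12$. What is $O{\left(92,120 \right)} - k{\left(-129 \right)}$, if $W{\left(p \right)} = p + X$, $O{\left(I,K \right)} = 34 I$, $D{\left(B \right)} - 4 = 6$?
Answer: $3130$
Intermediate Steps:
$D{\left(B \right)} = 10$ ($D{\left(B \right)} = 4 + 6 = 10$)
$W{\left(p \right)} = -12 + p$ ($W{\left(p \right)} = p - 12 = -12 + p$)
$k{\left(j \right)} = -2$ ($k{\left(j \right)} = -12 + 10 = -2$)
$O{\left(92,120 \right)} - k{\left(-129 \right)} = 34 \cdot 92 - -2 = 3128 + 2 = 3130$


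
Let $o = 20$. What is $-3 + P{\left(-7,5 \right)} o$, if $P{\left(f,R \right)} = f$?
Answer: $-143$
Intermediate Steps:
$-3 + P{\left(-7,5 \right)} o = -3 - 140 = -143$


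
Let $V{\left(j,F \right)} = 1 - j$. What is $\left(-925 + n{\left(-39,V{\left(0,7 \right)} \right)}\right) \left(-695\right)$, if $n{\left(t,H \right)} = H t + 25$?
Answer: $652605$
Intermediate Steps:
$n{\left(t,H \right)} = 25 + H t$
$\left(-925 + n{\left(-39,V{\left(0,7 \right)} \right)}\right) \left(-695\right) = \left(-925 + \left(25 + \left(1 - 0\right) \left(-39\right)\right)\right) \left(-695\right) = \left(-925 + \left(25 + \left(1 + 0\right) \left(-39\right)\right)\right) \left(-695\right) = \left(-925 + \left(25 + 1 \left(-39\right)\right)\right) \left(-695\right) = \left(-925 + \left(25 - 39\right)\right) \left(-695\right) = \left(-925 - 14\right) \left(-695\right) = \left(-939\right) \left(-695\right) = 652605$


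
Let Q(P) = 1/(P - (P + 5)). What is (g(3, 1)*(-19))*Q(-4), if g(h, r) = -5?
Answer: -19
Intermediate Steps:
Q(P) = -⅕ (Q(P) = 1/(P - (5 + P)) = 1/(P + (-5 - P)) = 1/(-5) = -⅕)
(g(3, 1)*(-19))*Q(-4) = -5*(-19)*(-⅕) = 95*(-⅕) = -19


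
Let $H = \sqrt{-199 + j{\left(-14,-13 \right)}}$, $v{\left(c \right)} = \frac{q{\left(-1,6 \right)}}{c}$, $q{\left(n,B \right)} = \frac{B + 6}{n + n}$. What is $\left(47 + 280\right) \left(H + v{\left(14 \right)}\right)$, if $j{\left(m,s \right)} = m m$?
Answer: $- \frac{981}{7} + 327 i \sqrt{3} \approx -140.14 + 566.38 i$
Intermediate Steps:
$q{\left(n,B \right)} = \frac{6 + B}{2 n}$
$j{\left(m,s \right)} = m^{2}$
$v{\left(c \right)} = - \frac{6}{c}$ ($v{\left(c \right)} = \frac{\frac{1}{2} \frac{1}{-1} \left(6 + 6\right)}{c} = \frac{\frac{1}{2} \left(-1\right) 12}{c} = - \frac{6}{c}$)
$H = i \sqrt{3}$ ($H = \sqrt{-199 + \left(-14\right)^{2}} = \sqrt{-199 + 196} = \sqrt{-3} = i \sqrt{3} \approx 1.732 i$)
$\left(47 + 280\right) \left(H + v{\left(14 \right)}\right) = \left(47 + 280\right) \left(i \sqrt{3} - \frac{6}{14}\right) = 327 \left(i \sqrt{3} - \frac{3}{7}\right) = 327 \left(- \frac{3}{7} + i \sqrt{3}\right) = - \frac{981}{7} + 327 i \sqrt{3}$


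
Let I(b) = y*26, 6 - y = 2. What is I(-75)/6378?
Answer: 52/3189 ≈ 0.016306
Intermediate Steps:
y = 4 (y = 6 - 1*2 = 6 - 2 = 4)
I(b) = 104 (I(b) = 4*26 = 104)
I(-75)/6378 = 104/6378 = 104*(1/6378) = 52/3189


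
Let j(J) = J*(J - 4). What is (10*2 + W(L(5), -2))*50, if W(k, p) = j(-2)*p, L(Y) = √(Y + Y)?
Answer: -200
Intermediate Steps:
j(J) = J*(-4 + J)
L(Y) = √2*√Y (L(Y) = √(2*Y) = √2*√Y)
W(k, p) = 12*p (W(k, p) = (-2*(-4 - 2))*p = (-2*(-6))*p = 12*p)
(10*2 + W(L(5), -2))*50 = (10*2 + 12*(-2))*50 = (20 - 24)*50 = -4*50 = -200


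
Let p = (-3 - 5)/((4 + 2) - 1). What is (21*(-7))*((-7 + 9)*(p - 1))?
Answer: 3822/5 ≈ 764.40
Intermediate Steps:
p = -8/5 (p = -8/(6 - 1) = -8/5 ≈ -1.6000)
(21*(-7))*((-7 + 9)*(p - 1)) = (21*(-7))*((-7 + 9)*(-8/5 - 1)) = -294*(-13)/5 = -147*(-26/5) = 3822/5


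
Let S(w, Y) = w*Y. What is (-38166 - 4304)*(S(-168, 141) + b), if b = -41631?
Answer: 2774097930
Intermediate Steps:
S(w, Y) = Y*w
(-38166 - 4304)*(S(-168, 141) + b) = (-38166 - 4304)*(141*(-168) - 41631) = -42470*(-23688 - 41631) = -42470*(-65319) = 2774097930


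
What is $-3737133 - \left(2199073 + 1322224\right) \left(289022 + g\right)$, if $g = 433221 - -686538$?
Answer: $-4960740046090$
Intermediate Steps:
$g = 1119759$ ($g = 433221 + 686538 = 1119759$)
$-3737133 - \left(2199073 + 1322224\right) \left(289022 + g\right) = -3737133 - \left(2199073 + 1322224\right) \left(289022 + 1119759\right) = -3737133 - 3521297 \cdot 1408781 = -3737133 - 4960736308957 = -4960740046090$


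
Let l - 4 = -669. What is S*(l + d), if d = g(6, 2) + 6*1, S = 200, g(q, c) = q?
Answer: -130600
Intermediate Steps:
l = -665 (l = 4 - 669 = -665)
d = 12 (d = 6 + 6*1 = 6 + 6 = 12)
S*(l + d) = 200*(-665 + 12) = 200*(-653) = -130600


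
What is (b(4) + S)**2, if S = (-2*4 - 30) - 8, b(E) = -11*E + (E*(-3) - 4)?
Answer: 11236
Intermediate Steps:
b(E) = -4 - 14*E (b(E) = -11*E + (-3*E - 4) = -11*E + (-4 - 3*E) = -4 - 14*E)
S = -46 (S = (-8 - 30) - 8 = -38 - 8 = -46)
(b(4) + S)**2 = ((-4 - 14*4) - 46)**2 = ((-4 - 56) - 46)**2 = (-60 - 46)**2 = (-106)**2 = 11236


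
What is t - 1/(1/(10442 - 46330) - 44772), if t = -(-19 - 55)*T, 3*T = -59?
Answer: -7015190618878/4820332611 ≈ -1455.3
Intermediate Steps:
T = -59/3 (T = (⅓)*(-59) = -59/3 ≈ -19.667)
t = -4366/3 (t = -(-19 - 55)*(-59)/3 = -(-74)*(-59)/3 = -1*4366/3 = -4366/3 ≈ -1455.3)
t - 1/(1/(10442 - 46330) - 44772) = -4366/3 - 1/(1/(10442 - 46330) - 44772) = -4366/3 - 1/(1/(-35888) - 44772) = -4366/3 - 1/(-1/35888 - 44772) = -4366/3 - 1/(-1606777537/35888) = -4366/3 - 1*(-35888/1606777537) = -4366/3 + 35888/1606777537 = -7015190618878/4820332611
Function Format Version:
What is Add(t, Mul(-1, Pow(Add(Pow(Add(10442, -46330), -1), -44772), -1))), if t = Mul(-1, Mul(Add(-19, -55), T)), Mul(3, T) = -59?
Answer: Rational(-7015190618878, 4820332611) ≈ -1455.3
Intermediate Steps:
T = Rational(-59, 3) (T = Mul(Rational(1, 3), -59) = Rational(-59, 3) ≈ -19.667)
t = Rational(-4366, 3) (t = Mul(-1, Mul(Add(-19, -55), Rational(-59, 3))) = Mul(-1, Mul(-74, Rational(-59, 3))) = Mul(-1, Rational(4366, 3)) = Rational(-4366, 3) ≈ -1455.3)
Add(t, Mul(-1, Pow(Add(Pow(Add(10442, -46330), -1), -44772), -1))) = Add(Rational(-4366, 3), Mul(-1, Pow(Add(Pow(Add(10442, -46330), -1), -44772), -1))) = Add(Rational(-4366, 3), Mul(-1, Pow(Add(Pow(-35888, -1), -44772), -1))) = Add(Rational(-4366, 3), Mul(-1, Pow(Add(Rational(-1, 35888), -44772), -1))) = Add(Rational(-4366, 3), Mul(-1, Pow(Rational(-1606777537, 35888), -1))) = Add(Rational(-4366, 3), Mul(-1, Rational(-35888, 1606777537))) = Add(Rational(-4366, 3), Rational(35888, 1606777537)) = Rational(-7015190618878, 4820332611)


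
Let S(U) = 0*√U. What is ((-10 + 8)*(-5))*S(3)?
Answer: 0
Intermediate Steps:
S(U) = 0
((-10 + 8)*(-5))*S(3) = ((-10 + 8)*(-5))*0 = -2*(-5)*0 = 10*0 = 0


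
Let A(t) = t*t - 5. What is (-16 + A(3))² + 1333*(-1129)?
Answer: -1504813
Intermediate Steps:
A(t) = -5 + t² (A(t) = t² - 5 = -5 + t²)
(-16 + A(3))² + 1333*(-1129) = (-16 + (-5 + 3²))² + 1333*(-1129) = (-16 + (-5 + 9))² - 1504957 = (-16 + 4)² - 1504957 = (-12)² - 1504957 = 144 - 1504957 = -1504813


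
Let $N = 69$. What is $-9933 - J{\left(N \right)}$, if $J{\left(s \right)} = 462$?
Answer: $-10395$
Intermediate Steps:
$-9933 - J{\left(N \right)} = -9933 - 462 = -10395$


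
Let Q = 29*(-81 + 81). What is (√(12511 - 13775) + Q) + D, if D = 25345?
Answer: 25345 + 4*I*√79 ≈ 25345.0 + 35.553*I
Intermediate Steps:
Q = 0 (Q = 29*0 = 0)
(√(12511 - 13775) + Q) + D = (√(12511 - 13775) + 0) + 25345 = (√(-1264) + 0) + 25345 = (4*I*√79 + 0) + 25345 = 4*I*√79 + 25345 = 25345 + 4*I*√79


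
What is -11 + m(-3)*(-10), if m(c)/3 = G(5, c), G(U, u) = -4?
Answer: 109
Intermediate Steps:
m(c) = -12 (m(c) = 3*(-4) = -12)
-11 + m(-3)*(-10) = -11 - 12*(-10) = -11 + 120 = 109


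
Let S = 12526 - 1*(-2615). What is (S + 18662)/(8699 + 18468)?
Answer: 4829/3881 ≈ 1.2443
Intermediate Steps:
S = 15141 (S = 12526 + 2615 = 15141)
(S + 18662)/(8699 + 18468) = (15141 + 18662)/(8699 + 18468) = 33803/27167 = 33803*(1/27167) = 4829/3881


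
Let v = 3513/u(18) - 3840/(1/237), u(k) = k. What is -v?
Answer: 5459309/6 ≈ 9.0989e+5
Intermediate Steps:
v = -5459309/6 (v = 3513/18 - 3840/(1/237) = 3513*(1/18) - 3840/1/237 = 1171/6 - 3840*237 = 1171/6 - 910080 = -5459309/6 ≈ -9.0989e+5)
-v = -1*(-5459309/6) = 5459309/6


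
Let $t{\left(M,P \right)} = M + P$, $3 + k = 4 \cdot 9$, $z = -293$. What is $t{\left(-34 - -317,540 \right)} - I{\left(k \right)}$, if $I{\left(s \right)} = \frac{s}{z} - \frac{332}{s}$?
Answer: $\frac{8055952}{9669} \approx 833.17$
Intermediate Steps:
$k = 33$ ($k = -3 + 4 \cdot 9 = -3 + 36 = 33$)
$I{\left(s \right)} = - \frac{332}{s} - \frac{s}{293}$ ($I{\left(s \right)} = \frac{s}{-293} - \frac{332}{s} = s \left(- \frac{1}{293}\right) - \frac{332}{s} = - \frac{s}{293} - \frac{332}{s} = - \frac{332}{s} - \frac{s}{293}$)
$t{\left(-34 - -317,540 \right)} - I{\left(k \right)} = \left(\left(-34 - -317\right) + 540\right) - \left(- \frac{332}{33} - \frac{33}{293}\right) = \left(\left(-34 + 317\right) + 540\right) - \left(\left(-332\right) \frac{1}{33} - \frac{33}{293}\right) = \left(283 + 540\right) - \left(- \frac{332}{33} - \frac{33}{293}\right) = 823 - - \frac{98365}{9669} = 823 + \frac{98365}{9669} = \frac{8055952}{9669}$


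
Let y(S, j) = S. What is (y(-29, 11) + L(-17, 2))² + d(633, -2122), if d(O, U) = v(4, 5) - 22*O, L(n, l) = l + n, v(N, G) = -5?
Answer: -11995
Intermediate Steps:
d(O, U) = -5 - 22*O
(y(-29, 11) + L(-17, 2))² + d(633, -2122) = (-29 + (2 - 17))² + (-5 - 22*633) = (-29 - 15)² + (-5 - 13926) = (-44)² - 13931 = 1936 - 13931 = -11995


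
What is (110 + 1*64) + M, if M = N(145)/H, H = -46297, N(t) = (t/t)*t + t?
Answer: 8055388/46297 ≈ 173.99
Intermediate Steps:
N(t) = 2*t (N(t) = 1*t + t = t + t = 2*t)
M = -290/46297 (M = (2*145)/(-46297) = 290*(-1/46297) = -290/46297 ≈ -0.0062639)
(110 + 1*64) + M = (110 + 1*64) - 290/46297 = (110 + 64) - 290/46297 = 174 - 290/46297 = 8055388/46297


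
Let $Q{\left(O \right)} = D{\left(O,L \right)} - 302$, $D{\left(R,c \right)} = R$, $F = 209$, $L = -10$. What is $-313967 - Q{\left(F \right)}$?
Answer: $-313874$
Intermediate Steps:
$Q{\left(O \right)} = -302 + O$ ($Q{\left(O \right)} = O - 302 = -302 + O$)
$-313967 - Q{\left(F \right)} = -313967 - \left(-302 + 209\right) = -313967 - -93 = -313967 + 93 = -313874$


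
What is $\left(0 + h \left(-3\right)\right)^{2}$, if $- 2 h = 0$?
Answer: $0$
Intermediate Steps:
$h = 0$ ($h = \left(- \frac{1}{2}\right) 0 = 0$)
$\left(0 + h \left(-3\right)\right)^{2} = \left(0 + 0 \left(-3\right)\right)^{2} = \left(0 + 0\right)^{2} = 0^{2} = 0$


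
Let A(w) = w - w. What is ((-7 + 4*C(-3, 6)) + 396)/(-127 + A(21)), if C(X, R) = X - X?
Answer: -389/127 ≈ -3.0630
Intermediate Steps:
A(w) = 0
C(X, R) = 0
((-7 + 4*C(-3, 6)) + 396)/(-127 + A(21)) = ((-7 + 4*0) + 396)/(-127 + 0) = ((-7 + 0) + 396)/(-127) = (-7 + 396)*(-1/127) = 389*(-1/127) = -389/127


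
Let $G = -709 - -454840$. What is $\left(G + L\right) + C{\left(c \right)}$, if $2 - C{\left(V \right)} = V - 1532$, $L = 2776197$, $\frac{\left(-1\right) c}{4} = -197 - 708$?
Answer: $3228242$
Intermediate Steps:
$c = 3620$ ($c = - 4 \left(-197 - 708\right) = \left(-4\right) \left(-905\right) = 3620$)
$C{\left(V \right)} = 1534 - V$ ($C{\left(V \right)} = 2 - \left(V - 1532\right) = 2 - \left(-1532 + V\right) = 1534 - V$)
$G = 454131$ ($G = -709 + 454840 = 454131$)
$\left(G + L\right) + C{\left(c \right)} = \left(454131 + 2776197\right) + \left(1534 - 3620\right) = 3230328 + \left(1534 - 3620\right) = 3230328 - 2086 = 3228242$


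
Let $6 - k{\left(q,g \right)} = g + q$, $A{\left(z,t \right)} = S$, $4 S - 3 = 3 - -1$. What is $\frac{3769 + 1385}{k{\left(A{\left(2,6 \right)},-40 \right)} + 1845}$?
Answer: $\frac{6872}{2519} \approx 2.7281$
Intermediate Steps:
$S = \frac{7}{4}$ ($S = \frac{3}{4} + \frac{3 - -1}{4} = \frac{3}{4} + \frac{3 + 1}{4} = \frac{3}{4} + \frac{1}{4} \cdot 4 = \frac{3}{4} + 1 = \frac{7}{4} \approx 1.75$)
$A{\left(z,t \right)} = \frac{7}{4}$
$k{\left(q,g \right)} = 6 - g - q$ ($k{\left(q,g \right)} = 6 - \left(g + q\right) = 6 - g - q$)
$\frac{3769 + 1385}{k{\left(A{\left(2,6 \right)},-40 \right)} + 1845} = \frac{3769 + 1385}{\left(6 - -40 - \frac{7}{4}\right) + 1845} = \frac{5154}{\left(6 + 40 - \frac{7}{4}\right) + 1845} = \frac{5154}{\frac{177}{4} + 1845} = \frac{5154}{\frac{7557}{4}} = 5154 \cdot \frac{4}{7557} = \frac{6872}{2519}$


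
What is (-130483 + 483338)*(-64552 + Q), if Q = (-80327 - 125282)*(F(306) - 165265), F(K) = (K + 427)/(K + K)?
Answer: 7337814596371639145/612 ≈ 1.1990e+16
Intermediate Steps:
F(K) = (427 + K)/(2*K) (F(K) = (427 + K)/((2*K)) = (427 + K)*(1/(2*K)) = (427 + K)/(2*K))
Q = 20795591776223/612 (Q = (-80327 - 125282)*((1/2)*(427 + 306)/306 - 165265) = -205609*((1/2)*(1/306)*733 - 165265) = -205609*(733/612 - 165265) = -205609*(-101141447/612) = 20795591776223/612 ≈ 3.3980e+10)
(-130483 + 483338)*(-64552 + Q) = (-130483 + 483338)*(-64552 + 20795591776223/612) = 352855*(20795552270399/612) = 7337814596371639145/612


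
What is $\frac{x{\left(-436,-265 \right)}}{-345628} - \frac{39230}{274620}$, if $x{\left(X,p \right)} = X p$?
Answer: $- \frac{1132214531}{2372909034} \approx -0.47714$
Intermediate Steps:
$\frac{x{\left(-436,-265 \right)}}{-345628} - \frac{39230}{274620} = \frac{\left(-436\right) \left(-265\right)}{-345628} - \frac{39230}{274620} = 115540 \left(- \frac{1}{345628}\right) - \frac{3923}{27462} = - \frac{28885}{86407} - \frac{3923}{27462} = - \frac{1132214531}{2372909034}$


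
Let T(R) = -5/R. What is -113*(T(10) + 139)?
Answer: -31301/2 ≈ -15651.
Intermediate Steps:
-113*(T(10) + 139) = -113*(-5/10 + 139) = -113*(-5*⅒ + 139) = -113*(-½ + 139) = -113*277/2 = -31301/2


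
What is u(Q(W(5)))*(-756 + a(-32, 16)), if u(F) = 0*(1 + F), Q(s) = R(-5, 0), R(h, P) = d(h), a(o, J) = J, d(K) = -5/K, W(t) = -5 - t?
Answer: 0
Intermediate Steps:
R(h, P) = -5/h
Q(s) = 1 (Q(s) = -5/(-5) = -5*(-⅕) = 1)
u(F) = 0
u(Q(W(5)))*(-756 + a(-32, 16)) = 0*(-756 + 16) = 0*(-740) = 0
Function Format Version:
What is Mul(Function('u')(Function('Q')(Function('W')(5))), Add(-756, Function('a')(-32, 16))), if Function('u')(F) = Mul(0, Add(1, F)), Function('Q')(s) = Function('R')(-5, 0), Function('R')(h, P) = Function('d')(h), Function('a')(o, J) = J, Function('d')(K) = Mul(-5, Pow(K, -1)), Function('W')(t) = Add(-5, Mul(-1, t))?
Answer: 0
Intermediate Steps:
Function('R')(h, P) = Mul(-5, Pow(h, -1))
Function('Q')(s) = 1 (Function('Q')(s) = Mul(-5, Pow(-5, -1)) = Mul(-5, Rational(-1, 5)) = 1)
Function('u')(F) = 0
Mul(Function('u')(Function('Q')(Function('W')(5))), Add(-756, Function('a')(-32, 16))) = Mul(0, Add(-756, 16)) = Mul(0, -740) = 0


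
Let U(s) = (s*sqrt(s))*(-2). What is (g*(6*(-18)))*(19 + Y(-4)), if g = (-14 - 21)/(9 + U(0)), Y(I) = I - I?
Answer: 7980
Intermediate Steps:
Y(I) = 0
U(s) = -2*s**(3/2) (U(s) = s**(3/2)*(-2) = -2*s**(3/2))
g = -35/9 (g = (-14 - 21)/(9 - 2*0**(3/2)) = -35/(9 - 2*0) = -35/(9 + 0) = -35/9 ≈ -3.8889)
(g*(6*(-18)))*(19 + Y(-4)) = (-70*(-18)/3)*(19 + 0) = -35/9*(-108)*19 = 420*19 = 7980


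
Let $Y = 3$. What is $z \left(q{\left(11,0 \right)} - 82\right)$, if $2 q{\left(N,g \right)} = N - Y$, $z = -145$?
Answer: $11310$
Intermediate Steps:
$q{\left(N,g \right)} = - \frac{3}{2} + \frac{N}{2}$ ($q{\left(N,g \right)} = \frac{N - 3}{2} = \frac{-3 + N}{2} = - \frac{3}{2} + \frac{N}{2}$)
$z \left(q{\left(11,0 \right)} - 82\right) = - 145 \left(\left(- \frac{3}{2} + \frac{1}{2} \cdot 11\right) - 82\right) = - 145 \left(\left(- \frac{3}{2} + \frac{11}{2}\right) - 82\right) = - 145 \left(4 - 82\right) = \left(-145\right) \left(-78\right) = 11310$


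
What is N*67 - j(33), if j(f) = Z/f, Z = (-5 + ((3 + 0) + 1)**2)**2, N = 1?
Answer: 190/3 ≈ 63.333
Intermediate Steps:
Z = 121 (Z = (-5 + (3 + 1)**2)**2 = (-5 + 4**2)**2 = (-5 + 16)**2 = 11**2 = 121)
j(f) = 121/f
N*67 - j(33) = 1*67 - 121/33 = 67 - 121/33 = 67 - 1*11/3 = 67 - 11/3 = 190/3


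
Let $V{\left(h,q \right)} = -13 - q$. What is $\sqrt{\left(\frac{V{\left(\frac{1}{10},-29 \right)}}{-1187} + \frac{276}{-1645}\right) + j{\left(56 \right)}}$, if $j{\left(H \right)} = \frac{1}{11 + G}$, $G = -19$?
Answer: $\frac{i \sqrt{18682897591330}}{7810460} \approx 0.55341 i$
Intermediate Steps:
$j{\left(H \right)} = - \frac{1}{8}$ ($j{\left(H \right)} = \frac{1}{11 - 19} = \frac{1}{-8} = - \frac{1}{8}$)
$\sqrt{\left(\frac{V{\left(\frac{1}{10},-29 \right)}}{-1187} + \frac{276}{-1645}\right) + j{\left(56 \right)}} = \sqrt{\left(\frac{-13 - -29}{-1187} + \frac{276}{-1645}\right) - \frac{1}{8}} = \sqrt{\left(\left(-13 + 29\right) \left(- \frac{1}{1187}\right) + 276 \left(- \frac{1}{1645}\right)\right) - \frac{1}{8}} = \sqrt{\left(16 \left(- \frac{1}{1187}\right) - \frac{276}{1645}\right) - \frac{1}{8}} = \sqrt{\left(- \frac{16}{1187} - \frac{276}{1645}\right) - \frac{1}{8}} = \sqrt{- \frac{353932}{1952615} - \frac{1}{8}} = \sqrt{- \frac{4784071}{15620920}} = \frac{i \sqrt{18682897591330}}{7810460}$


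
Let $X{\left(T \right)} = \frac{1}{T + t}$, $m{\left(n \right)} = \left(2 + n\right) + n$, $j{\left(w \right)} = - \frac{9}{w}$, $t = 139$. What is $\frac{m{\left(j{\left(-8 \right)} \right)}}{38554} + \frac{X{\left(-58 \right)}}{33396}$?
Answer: $\frac{11535127}{104291500104} \approx 0.0001106$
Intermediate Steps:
$m{\left(n \right)} = 2 + 2 n$
$X{\left(T \right)} = \frac{1}{139 + T}$ ($X{\left(T \right)} = \frac{1}{T + 139} = \frac{1}{139 + T}$)
$\frac{m{\left(j{\left(-8 \right)} \right)}}{38554} + \frac{X{\left(-58 \right)}}{33396} = \frac{2 + 2 \left(- \frac{9}{-8}\right)}{38554} + \frac{1}{\left(139 - 58\right) 33396} = \left(2 + 2 \left(\left(-9\right) \left(- \frac{1}{8}\right)\right)\right) \frac{1}{38554} + \frac{1}{81} \cdot \frac{1}{33396} = \left(2 + 2 \cdot \frac{9}{8}\right) \frac{1}{38554} + \frac{1}{81} \cdot \frac{1}{33396} = \left(2 + \frac{9}{4}\right) \frac{1}{38554} + \frac{1}{2705076} = \frac{17}{4} \cdot \frac{1}{38554} + \frac{1}{2705076} = \frac{17}{154216} + \frac{1}{2705076} = \frac{11535127}{104291500104}$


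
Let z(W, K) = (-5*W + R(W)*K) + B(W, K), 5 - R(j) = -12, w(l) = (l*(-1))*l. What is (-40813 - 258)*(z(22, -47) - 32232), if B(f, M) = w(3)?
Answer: 1361503650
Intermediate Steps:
w(l) = -l**2 (w(l) = (-l)*l = -l**2)
R(j) = 17 (R(j) = 5 - 1*(-12) = 5 + 12 = 17)
B(f, M) = -9 (B(f, M) = -1*3**2 = -1*9 = -9)
z(W, K) = -9 - 5*W + 17*K (z(W, K) = (-5*W + 17*K) - 9 = -9 - 5*W + 17*K)
(-40813 - 258)*(z(22, -47) - 32232) = (-40813 - 258)*((-9 - 5*22 + 17*(-47)) - 32232) = -41071*((-9 - 110 - 799) - 32232) = -41071*(-918 - 32232) = -41071*(-33150) = 1361503650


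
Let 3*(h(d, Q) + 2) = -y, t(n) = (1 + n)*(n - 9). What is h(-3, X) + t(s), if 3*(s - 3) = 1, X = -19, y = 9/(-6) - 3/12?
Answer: -935/36 ≈ -25.972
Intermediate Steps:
y = -7/4 (y = 9*(-⅙) - 3*1/12 = -3/2 - ¼ = -7/4 ≈ -1.7500)
s = 10/3 (s = 3 + (⅓)*1 = 3 + ⅓ = 10/3 ≈ 3.3333)
t(n) = (1 + n)*(-9 + n)
h(d, Q) = -17/12 (h(d, Q) = -2 + (-1*(-7/4))/3 = -2 + (⅓)*(7/4) = -2 + 7/12 = -17/12)
h(-3, X) + t(s) = -17/12 + (-9 + (10/3)² - 8*10/3) = -17/12 + (-9 + 100/9 - 80/3) = -17/12 - 221/9 = -935/36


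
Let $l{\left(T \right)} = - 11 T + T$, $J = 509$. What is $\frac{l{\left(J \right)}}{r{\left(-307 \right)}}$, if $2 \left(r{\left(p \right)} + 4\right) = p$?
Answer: $\frac{2036}{63} \approx 32.317$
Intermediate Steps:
$r{\left(p \right)} = -4 + \frac{p}{2}$
$l{\left(T \right)} = - 10 T$
$\frac{l{\left(J \right)}}{r{\left(-307 \right)}} = \frac{\left(-10\right) 509}{-4 + \frac{1}{2} \left(-307\right)} = - \frac{5090}{-4 - \frac{307}{2}} = - \frac{5090}{- \frac{315}{2}} = \left(-5090\right) \left(- \frac{2}{315}\right) = \frac{2036}{63}$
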